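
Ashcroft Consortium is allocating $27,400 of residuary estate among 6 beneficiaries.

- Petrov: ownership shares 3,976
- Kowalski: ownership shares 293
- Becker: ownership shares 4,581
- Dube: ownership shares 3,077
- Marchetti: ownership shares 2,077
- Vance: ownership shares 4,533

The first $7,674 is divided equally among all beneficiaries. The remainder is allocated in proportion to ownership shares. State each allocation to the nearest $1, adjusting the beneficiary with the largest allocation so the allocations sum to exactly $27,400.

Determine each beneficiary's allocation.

$7,674 shared equally gives $1,279 per beneficiary.
Remainder $19,726 by ownership shares (total 18,537): Petrov 4,231.03 → $4,231; Kowalski 311.79 → $312; Becker 4,874.83 → $4,875; Dube 3,274.36 → $3,274; Marchetti 2,210.22 → $2,210; Vance 4,823.76 → $4,824.
Totals: Petrov $1,279 + $4,231 = $5,510; Kowalski $1,279 + $312 = $1,591; Becker $1,279 + $4,875 = $6,154; Dube $1,279 + $3,274 = $4,553; Marchetti $1,279 + $2,210 = $3,489; Vance $1,279 + $4,824 = $6,103.

Petrov: $5,510 | Kowalski: $1,591 | Becker: $6,154 | Dube: $4,553 | Marchetti: $3,489 | Vance: $6,103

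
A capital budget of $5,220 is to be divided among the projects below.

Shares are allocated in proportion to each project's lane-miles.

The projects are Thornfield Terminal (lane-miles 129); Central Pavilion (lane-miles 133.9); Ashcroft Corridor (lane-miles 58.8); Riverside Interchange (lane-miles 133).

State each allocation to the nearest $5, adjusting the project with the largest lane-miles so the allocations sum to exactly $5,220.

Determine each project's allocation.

Thornfield Terminal: $1,480; Central Pavilion: $1,540; Ashcroft Corridor: $675; Riverside Interchange: $1,525

Combined lane-miles = 454.7.
Raw shares: Thornfield Terminal 129/454.7 × $5,220 = 1,480.93; Central Pavilion 133.9/454.7 × $5,220 = 1,537.18; Ashcroft Corridor 58.8/454.7 × $5,220 = 675.03; Riverside Interchange 133/454.7 × $5,220 = 1,526.85.
Rounded to nearest $5: Thornfield Terminal $1,480; Central Pavilion $1,535; Ashcroft Corridor $675; Riverside Interchange $1,525. Sum = $5,215.
Difference $5,220 − $5,215 = +$5 applied to largest lane-miles (Central Pavilion): Central Pavilion becomes $1,540.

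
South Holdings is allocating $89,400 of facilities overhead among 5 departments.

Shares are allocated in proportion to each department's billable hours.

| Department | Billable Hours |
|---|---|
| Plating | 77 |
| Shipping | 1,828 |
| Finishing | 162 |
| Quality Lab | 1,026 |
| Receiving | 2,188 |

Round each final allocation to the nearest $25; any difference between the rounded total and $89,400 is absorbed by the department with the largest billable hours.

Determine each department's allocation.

Plating: $1,300 | Shipping: $30,950 | Finishing: $2,750 | Quality Lab: $17,375 | Receiving: $37,025

Combined billable hours = 5,281.
Raw shares: Plating 77/5,281 × $89,400 = 1,303.50; Shipping 1,828/5,281 × $89,400 = 30,945.50; Finishing 162/5,281 × $89,400 = 2,742.44; Quality Lab 1,026/5,281 × $89,400 = 17,368.76; Receiving 2,188/5,281 × $89,400 = 37,039.80.
At nearest $25: Plating $1,300; Shipping $30,950; Finishing $2,750; Quality Lab $17,375; Receiving $37,050. Sum = $89,425.
Difference $89,400 − $89,425 = −$25 applied to largest billable hours (Receiving): Receiving becomes $37,025.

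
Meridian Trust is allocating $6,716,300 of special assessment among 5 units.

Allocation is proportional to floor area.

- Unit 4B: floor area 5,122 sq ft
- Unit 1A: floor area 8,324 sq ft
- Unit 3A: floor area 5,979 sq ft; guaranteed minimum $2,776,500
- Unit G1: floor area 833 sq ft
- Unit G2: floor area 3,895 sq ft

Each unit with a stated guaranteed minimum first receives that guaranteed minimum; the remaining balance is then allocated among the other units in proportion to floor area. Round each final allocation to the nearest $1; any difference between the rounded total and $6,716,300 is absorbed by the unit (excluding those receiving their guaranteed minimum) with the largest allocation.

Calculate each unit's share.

Unit 4B: $1,110,359 | Unit 1A: $1,804,494 | Unit 3A: $2,776,500 | Unit G1: $180,580 | Unit G2: $844,367

Guaranteed amounts: Unit 3A $2,776,500. Remaining pool $3,939,800.
Remaining pool split over remaining floor area 18,174: Unit 4B 1,110,358.51 → $1,110,359; Unit 1A 1,804,495.17 → $1,804,495; Unit G1 180,579.59 → $180,580; Unit G2 844,366.73 → $844,367.
Rounding difference −$1 applied to Unit 1A → $1,804,494.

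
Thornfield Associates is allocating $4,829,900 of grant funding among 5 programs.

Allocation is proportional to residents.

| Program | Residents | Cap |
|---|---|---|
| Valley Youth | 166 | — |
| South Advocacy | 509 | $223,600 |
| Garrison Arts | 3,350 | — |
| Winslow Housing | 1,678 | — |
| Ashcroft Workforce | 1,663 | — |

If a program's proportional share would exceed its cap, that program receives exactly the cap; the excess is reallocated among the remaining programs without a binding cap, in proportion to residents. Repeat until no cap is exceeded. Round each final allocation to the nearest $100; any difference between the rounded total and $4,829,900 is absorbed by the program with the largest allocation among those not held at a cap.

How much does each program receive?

Valley Youth: $111,500 · South Advocacy: $223,600 · Garrison Arts: $2,250,500 · Winslow Housing: $1,127,200 · Ashcroft Workforce: $1,117,100

Residents total: 7,366.
Unconstrained shares: Valley Youth 108,846.51; South Advocacy 333,752.25; Garrison Arts 2,196,601.28; Winslow Housing 1,100,267.74; Ashcroft Workforce 1,090,432.22.
Cap binds for South Advocacy ($223,600); balance $4,606,300 reallocated over remaining residents 6,857.
Redistributed shares: Valley Youth 111,513.17 → $111,500; Garrison Arts 2,250,416.36 → $2,250,400; Winslow Housing 1,127,223.48 → $1,127,200; Ashcroft Workforce 1,117,146.99 → $1,117,100.
Rounding difference +$100 applied to Garrison Arts → $2,250,500.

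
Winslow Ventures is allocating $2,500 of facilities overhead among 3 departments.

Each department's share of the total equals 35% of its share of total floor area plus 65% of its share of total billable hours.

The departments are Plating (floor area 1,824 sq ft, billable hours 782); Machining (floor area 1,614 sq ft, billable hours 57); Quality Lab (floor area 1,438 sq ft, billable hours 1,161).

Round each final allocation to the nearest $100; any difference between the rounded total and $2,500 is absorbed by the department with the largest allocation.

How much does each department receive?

Plating: $1,000 · Machining: $300 · Quality Lab: $1,200

Totals — floor area 4,876, billable hours 2,000.
Combined weights (35% floor area + 65% billable hours): Plating 0.3851; Machining 0.1344; Quality Lab 0.4805.
Pro-rata amounts: Plating 962.69; Machining 335.95; Quality Lab 1,201.36.
Rounded to nearest $100: Plating $1,000; Machining $300; Quality Lab $1,200. Sum = $2,500.
Sum already equals the total — no adjustment.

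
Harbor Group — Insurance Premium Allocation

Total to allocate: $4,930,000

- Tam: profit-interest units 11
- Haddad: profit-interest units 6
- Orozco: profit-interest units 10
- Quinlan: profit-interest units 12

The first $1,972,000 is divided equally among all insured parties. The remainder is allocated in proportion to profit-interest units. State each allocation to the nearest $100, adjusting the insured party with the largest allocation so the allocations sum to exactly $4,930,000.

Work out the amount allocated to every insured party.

Tam: $1,327,300 · Haddad: $948,100 · Orozco: $1,251,500 · Quinlan: $1,403,100

$1,972,000 shared equally gives $493,000 per insured party.
Remainder $2,958,000 by profit-interest units (total 39): Tam 834,307.69 → $834,300; Haddad 455,076.92 → $455,100; Orozco 758,461.54 → $758,500; Quinlan 910,153.85 → $910,200.
Rounding difference −$100 on remainder applied to Quinlan.
Totals: Tam $493,000 + $834,300 = $1,327,300; Haddad $493,000 + $455,100 = $948,100; Orozco $493,000 + $758,500 = $1,251,500; Quinlan $493,000 + $910,100 = $1,403,100.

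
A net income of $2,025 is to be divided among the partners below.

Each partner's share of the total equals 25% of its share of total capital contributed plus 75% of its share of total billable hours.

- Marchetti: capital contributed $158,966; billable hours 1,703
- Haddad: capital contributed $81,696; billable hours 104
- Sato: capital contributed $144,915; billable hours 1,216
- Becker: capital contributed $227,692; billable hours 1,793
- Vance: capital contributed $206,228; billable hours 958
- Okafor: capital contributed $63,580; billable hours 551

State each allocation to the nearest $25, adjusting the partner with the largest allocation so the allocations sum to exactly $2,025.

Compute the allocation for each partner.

Marchetti: $500 | Haddad: $75 | Sato: $375 | Becker: $550 | Vance: $350 | Okafor: $175

Capital contributed total 883,077; billable hours total 6,325.
Blended shares (25% capital contributed + 75% billable hours): Marchetti 0.2469; Haddad 0.0355; Sato 0.1852; Becker 0.2771; Vance 0.1720; Okafor 0.0833.
Pro-rata amounts: Marchetti 500.05; Haddad 71.81; Sato 375.06; Becker 561.06; Vance 348.26; Okafor 168.75.
After rounding ($25): Marchetti $500; Haddad $75; Sato $375; Becker $550; Vance $350; Okafor $175. Sum = $2,025.
No rounding difference to absorb.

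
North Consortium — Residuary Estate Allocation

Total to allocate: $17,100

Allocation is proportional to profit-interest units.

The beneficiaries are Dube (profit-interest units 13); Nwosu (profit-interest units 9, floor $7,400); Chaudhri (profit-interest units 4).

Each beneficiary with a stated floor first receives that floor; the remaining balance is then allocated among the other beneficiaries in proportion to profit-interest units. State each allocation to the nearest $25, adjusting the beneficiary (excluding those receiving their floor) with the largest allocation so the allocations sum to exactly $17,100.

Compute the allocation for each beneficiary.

Guaranteed amounts: Nwosu $7,400. Balance $9,700.
Balance split over remaining profit-interest units 17: Dube 7,417.65 → $7,425; Chaudhri 2,282.35 → $2,275.

Dube: $7,425; Nwosu: $7,400; Chaudhri: $2,275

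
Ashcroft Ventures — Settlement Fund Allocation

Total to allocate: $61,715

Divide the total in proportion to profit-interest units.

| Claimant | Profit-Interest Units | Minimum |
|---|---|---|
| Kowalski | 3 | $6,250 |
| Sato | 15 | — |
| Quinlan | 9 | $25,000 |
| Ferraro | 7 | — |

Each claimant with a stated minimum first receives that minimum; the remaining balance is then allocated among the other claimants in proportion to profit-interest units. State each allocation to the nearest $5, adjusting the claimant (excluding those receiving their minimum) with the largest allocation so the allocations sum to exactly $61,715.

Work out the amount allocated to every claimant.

Kowalski: $6,250; Sato: $20,770; Quinlan: $25,000; Ferraro: $9,695

Guaranteed amounts: Kowalski $6,250; Quinlan $25,000. Remaining pool $30,465.
Remaining pool split over remaining profit-interest units 22: Sato 20,771.59 → $20,770; Ferraro 9,693.41 → $9,695.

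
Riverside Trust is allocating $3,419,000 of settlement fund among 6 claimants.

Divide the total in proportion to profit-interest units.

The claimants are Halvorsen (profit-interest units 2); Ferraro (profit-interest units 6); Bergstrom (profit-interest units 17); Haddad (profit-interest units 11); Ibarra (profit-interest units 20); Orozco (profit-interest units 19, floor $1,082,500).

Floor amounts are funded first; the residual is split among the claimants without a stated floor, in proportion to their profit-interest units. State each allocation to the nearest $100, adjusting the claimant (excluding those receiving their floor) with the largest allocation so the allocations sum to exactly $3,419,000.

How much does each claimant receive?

Halvorsen: $83,400 · Ferraro: $250,300 · Bergstrom: $709,300 · Haddad: $459,000 · Ibarra: $834,500 · Orozco: $1,082,500

Guaranteed amounts: Orozco $1,082,500. Balance $2,336,500.
Balance split over remaining profit-interest units 56: Halvorsen 83,446.43 → $83,400; Ferraro 250,339.29 → $250,300; Bergstrom 709,294.64 → $709,300; Haddad 458,955.36 → $459,000; Ibarra 834,464.29 → $834,500.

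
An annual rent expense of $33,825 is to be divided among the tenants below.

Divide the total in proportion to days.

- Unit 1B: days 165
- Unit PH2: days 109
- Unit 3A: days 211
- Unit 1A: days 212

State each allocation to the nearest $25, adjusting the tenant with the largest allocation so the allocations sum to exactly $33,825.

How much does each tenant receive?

Unit 1B: $8,000 · Unit PH2: $5,300 · Unit 3A: $10,250 · Unit 1A: $10,275

Total days = 697.
Pro-rata amounts: Unit 1B 165/697 × $33,825 = 8,007.35; Unit PH2 109/697 × $33,825 = 5,289.71; Unit 3A 211/697 × $33,825 = 10,239.71; Unit 1A 212/697 × $33,825 = 10,288.24.
At nearest $25: Unit 1B $8,000; Unit PH2 $5,300; Unit 3A $10,250; Unit 1A $10,300. Sum = $33,850.
Difference $33,825 − $33,850 = −$25 applied to largest allocation (Unit 1A): Unit 1A becomes $10,275.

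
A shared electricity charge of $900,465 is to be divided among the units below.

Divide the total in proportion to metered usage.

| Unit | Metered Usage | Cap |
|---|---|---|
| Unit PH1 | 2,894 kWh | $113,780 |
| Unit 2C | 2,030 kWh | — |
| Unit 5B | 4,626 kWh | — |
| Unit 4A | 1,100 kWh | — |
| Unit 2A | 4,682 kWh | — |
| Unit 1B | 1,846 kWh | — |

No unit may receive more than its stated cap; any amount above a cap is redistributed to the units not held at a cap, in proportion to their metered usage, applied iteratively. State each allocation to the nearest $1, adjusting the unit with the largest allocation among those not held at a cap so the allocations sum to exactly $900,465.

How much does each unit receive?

Unit PH1: $113,780 · Unit 2C: $111,801 · Unit 5B: $254,775 · Unit 4A: $60,582 · Unit 2A: $257,859 · Unit 1B: $101,668

Total metered usage = 17,178.
Unconstrained shares: Unit PH1 151,702.51; Unit 2C 106,411.92; Unit 5B 242,493.37; Unit 4A 57,661.63; Unit 2A 245,428.87; Unit 1B 96,766.70.
Cap binds for Unit PH1 ($113,780); residual $786,685 reallocated over remaining metered usage 14,284.
Shares after redistribution: Unit 2C 111,801.35 → $111,801; Unit 5B 254,774.91 → $254,775; Unit 4A 60,582.01 → $60,582; Unit 2A 257,859.08 → $257,859; Unit 1B 101,667.64 → $101,668.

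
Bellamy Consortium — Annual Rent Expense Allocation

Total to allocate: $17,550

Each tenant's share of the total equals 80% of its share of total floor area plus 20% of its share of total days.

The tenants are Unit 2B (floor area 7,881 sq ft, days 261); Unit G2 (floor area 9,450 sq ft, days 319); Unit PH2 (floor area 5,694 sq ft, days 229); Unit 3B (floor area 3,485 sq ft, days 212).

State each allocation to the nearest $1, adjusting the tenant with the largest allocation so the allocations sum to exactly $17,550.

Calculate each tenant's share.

Totals — floor area 26,510, days 1,021.
Combined weights (80% floor area + 20% days): Unit 2B 0.2890; Unit G2 0.3477; Unit PH2 0.2167; Unit 3B 0.1467.
Unrounded shares: Unit 2B 5,071.14; Unit G2 6,101.49; Unit PH2 3,802.87; Unit 3B 2,574.51.
At nearest $1: Unit 2B $5,071; Unit G2 $6,101; Unit PH2 $3,803; Unit 3B $2,575. Sum = $17,550.
Sum already equals the total — no adjustment.

Unit 2B: $5,071 · Unit G2: $6,101 · Unit PH2: $3,803 · Unit 3B: $2,575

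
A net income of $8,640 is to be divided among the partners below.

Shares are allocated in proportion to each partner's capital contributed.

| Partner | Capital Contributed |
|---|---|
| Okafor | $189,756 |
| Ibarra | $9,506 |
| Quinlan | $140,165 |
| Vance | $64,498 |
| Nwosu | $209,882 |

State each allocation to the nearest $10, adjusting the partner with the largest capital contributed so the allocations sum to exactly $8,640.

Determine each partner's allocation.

Capital contributed total: 613,807.
Unrounded shares: Okafor 189,756/613,807 × $8,640 = 2,671.02; Ibarra 9,506/613,807 × $8,640 = 133.81; Quinlan 140,165/613,807 × $8,640 = 1,972.97; Vance 64,498/613,807 × $8,640 = 907.88; Nwosu 209,882/613,807 × $8,640 = 2,954.32.
Rounded to nearest $10: Okafor $2,670; Ibarra $130; Quinlan $1,970; Vance $910; Nwosu $2,950. Sum = $8,630.
Difference $8,640 − $8,630 = +$10 applied to largest capital contributed (Nwosu): Nwosu becomes $2,960.

Okafor: $2,670; Ibarra: $130; Quinlan: $1,970; Vance: $910; Nwosu: $2,960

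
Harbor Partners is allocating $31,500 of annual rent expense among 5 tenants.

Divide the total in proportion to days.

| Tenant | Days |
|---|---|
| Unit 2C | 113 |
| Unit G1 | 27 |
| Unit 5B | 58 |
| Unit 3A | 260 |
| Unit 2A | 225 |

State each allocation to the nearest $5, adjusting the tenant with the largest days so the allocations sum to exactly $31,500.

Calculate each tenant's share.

Days total: 683.
Raw shares: Unit 2C 113/683 × $31,500 = 5,211.57; Unit G1 27/683 × $31,500 = 1,245.24; Unit 5B 58/683 × $31,500 = 2,674.96; Unit 3A 260/683 × $31,500 = 11,991.22; Unit 2A 225/683 × $31,500 = 10,377.01.
After rounding ($5): Unit 2C $5,210; Unit G1 $1,245; Unit 5B $2,675; Unit 3A $11,990; Unit 2A $10,375. Sum = $31,495.
Difference $31,500 − $31,495 = +$5 applied to largest days (Unit 3A): Unit 3A becomes $11,995.

Unit 2C: $5,210 | Unit G1: $1,245 | Unit 5B: $2,675 | Unit 3A: $11,995 | Unit 2A: $10,375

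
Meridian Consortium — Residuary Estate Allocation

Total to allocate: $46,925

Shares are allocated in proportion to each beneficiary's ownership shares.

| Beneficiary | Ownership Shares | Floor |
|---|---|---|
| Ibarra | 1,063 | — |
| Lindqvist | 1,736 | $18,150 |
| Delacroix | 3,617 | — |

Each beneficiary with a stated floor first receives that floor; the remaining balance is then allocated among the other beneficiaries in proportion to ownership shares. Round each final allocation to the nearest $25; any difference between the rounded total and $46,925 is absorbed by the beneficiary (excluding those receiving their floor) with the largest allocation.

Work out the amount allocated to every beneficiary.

Ibarra: $6,525 | Lindqvist: $18,150 | Delacroix: $22,250

Minimums first: Lindqvist $18,150. Balance $28,775.
Balance split over remaining ownership shares 4,680: Ibarra 6,535.86 → $6,525; Delacroix 22,239.14 → $22,250.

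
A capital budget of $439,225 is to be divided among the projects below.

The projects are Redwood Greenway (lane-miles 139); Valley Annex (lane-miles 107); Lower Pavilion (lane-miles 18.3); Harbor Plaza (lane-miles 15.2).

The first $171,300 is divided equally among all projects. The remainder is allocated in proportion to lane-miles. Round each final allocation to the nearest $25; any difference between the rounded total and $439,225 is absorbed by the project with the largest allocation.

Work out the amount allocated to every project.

Redwood Greenway: $176,050; Valley Annex: $145,400; Lower Pavilion: $60,375; Harbor Plaza: $57,400

$171,300 shared equally gives $42,825 per project.
Remainder $267,925 by lane-miles (total 279.5): Redwood Greenway 133,243.56 → $133,250; Valley Annex 102,568.78 → $102,575; Lower Pavilion 17,542.14 → $17,550; Harbor Plaza 14,570.52 → $14,575.
Rounding difference −$25 on remainder applied to Redwood Greenway.
Totals: Redwood Greenway $42,825 + $133,225 = $176,050; Valley Annex $42,825 + $102,575 = $145,400; Lower Pavilion $42,825 + $17,550 = $60,375; Harbor Plaza $42,825 + $14,575 = $57,400.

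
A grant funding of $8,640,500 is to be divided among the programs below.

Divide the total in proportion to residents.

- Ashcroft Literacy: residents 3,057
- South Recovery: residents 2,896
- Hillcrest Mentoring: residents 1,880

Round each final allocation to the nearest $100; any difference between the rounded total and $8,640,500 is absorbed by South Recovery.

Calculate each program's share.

Sum of residents: 7,833.
Unrounded shares: Ashcroft Literacy 3,057/7,833 × $8,640,500 = 3,372,144.58; South Recovery 2,896/7,833 × $8,640,500 = 3,194,547.17; Hillcrest Mentoring 1,880/7,833 × $8,640,500 = 2,073,808.25.
At nearest $100: Ashcroft Literacy $3,372,100; South Recovery $3,194,500; Hillcrest Mentoring $2,073,800. Sum = $8,640,400.
Difference $8,640,500 − $8,640,400 = +$100 applied to South Recovery: South Recovery becomes $3,194,600.

Ashcroft Literacy: $3,372,100 | South Recovery: $3,194,600 | Hillcrest Mentoring: $2,073,800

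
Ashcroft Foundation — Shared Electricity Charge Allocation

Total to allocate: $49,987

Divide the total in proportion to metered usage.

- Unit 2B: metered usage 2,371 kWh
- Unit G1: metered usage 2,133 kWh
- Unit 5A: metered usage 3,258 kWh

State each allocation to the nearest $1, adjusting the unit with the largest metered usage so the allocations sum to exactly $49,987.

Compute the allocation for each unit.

Unit 2B: $15,269 · Unit G1: $13,736 · Unit 5A: $20,982

Sum of metered usage: 7,762.
Unrounded shares: Unit 2B 2,371/7,762 × $49,987 = 15,269.15; Unit G1 2,133/7,762 × $49,987 = 13,736.44; Unit 5A 3,258/7,762 × $49,987 = 20,981.40.
After rounding ($1): Unit 2B $15,269; Unit G1 $13,736; Unit 5A $20,981. Sum = $49,986.
Difference $49,987 − $49,986 = +$1 applied to largest metered usage (Unit 5A): Unit 5A becomes $20,982.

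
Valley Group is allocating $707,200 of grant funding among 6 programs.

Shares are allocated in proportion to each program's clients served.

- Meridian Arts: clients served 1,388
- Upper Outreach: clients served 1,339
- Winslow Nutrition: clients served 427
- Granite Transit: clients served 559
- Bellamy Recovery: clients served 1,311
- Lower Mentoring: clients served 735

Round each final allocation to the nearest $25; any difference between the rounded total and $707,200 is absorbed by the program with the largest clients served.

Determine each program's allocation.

Sum of clients served: 1,388 + 1,339 + 427 + 559 + 1,311 + 735 = 5,759.
Raw shares: Meridian Arts 170,445.15; Upper Outreach 164,427.99; Winslow Nutrition 52,435.21; Granite Transit 68,644.70; Bellamy Recovery 160,989.62; Lower Mentoring 90,257.34.
At nearest $25: Meridian Arts $170,450; Upper Outreach $164,425; Winslow Nutrition $52,425; Granite Transit $68,650; Bellamy Recovery $161,000; Lower Mentoring $90,250. Sum = $707,200.
Rounded total matches; no reconciliation needed.

Meridian Arts: $170,450 | Upper Outreach: $164,425 | Winslow Nutrition: $52,425 | Granite Transit: $68,650 | Bellamy Recovery: $161,000 | Lower Mentoring: $90,250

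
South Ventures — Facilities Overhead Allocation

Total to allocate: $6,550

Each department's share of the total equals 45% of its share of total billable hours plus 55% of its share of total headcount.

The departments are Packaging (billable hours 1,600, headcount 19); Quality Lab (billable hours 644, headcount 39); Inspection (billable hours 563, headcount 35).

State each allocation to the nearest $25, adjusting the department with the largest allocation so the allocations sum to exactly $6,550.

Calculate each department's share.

Packaging: $2,425; Quality Lab: $2,175; Inspection: $1,950

Billable hours total 2,807; headcount total 93.
Blended shares (45% billable hours + 55% headcount): Packaging 0.3689; Quality Lab 0.3339; Inspection 0.2972.
Proportional shares: Packaging 2,416.08; Quality Lab 2,186.96; Inspection 1,946.96.
At nearest $25: Packaging $2,425; Quality Lab $2,175; Inspection $1,950. Sum = $6,550.
Sum already equals the total — no adjustment.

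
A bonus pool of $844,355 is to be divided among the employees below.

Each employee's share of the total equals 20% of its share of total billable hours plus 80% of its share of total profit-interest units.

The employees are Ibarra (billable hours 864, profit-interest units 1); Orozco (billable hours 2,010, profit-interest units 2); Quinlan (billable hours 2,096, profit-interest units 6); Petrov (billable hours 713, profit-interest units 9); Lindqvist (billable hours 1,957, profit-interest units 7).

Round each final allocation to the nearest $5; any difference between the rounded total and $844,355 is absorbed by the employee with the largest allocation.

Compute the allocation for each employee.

Billable hours total 7,640; profit-interest units total 25.
Combined weights (20% billable hours + 80% profit-interest units): Ibarra 0.0546; Orozco 0.1166; Quinlan 0.2469; Petrov 0.3067; Lindqvist 0.2752.
Raw shares: Ibarra 46,116.81; Orozco 98,466.82; Quinlan 208,445.17; Petrov 258,934.06; Lindqvist 232,392.14.
After rounding ($5): Ibarra $46,115; Orozco $98,465; Quinlan $208,445; Petrov $258,935; Lindqvist $232,390. Sum = $844,350.
Difference $844,355 − $844,350 = +$5 applied to largest allocation (Petrov): Petrov becomes $258,940.

Ibarra: $46,115 | Orozco: $98,465 | Quinlan: $208,445 | Petrov: $258,940 | Lindqvist: $232,390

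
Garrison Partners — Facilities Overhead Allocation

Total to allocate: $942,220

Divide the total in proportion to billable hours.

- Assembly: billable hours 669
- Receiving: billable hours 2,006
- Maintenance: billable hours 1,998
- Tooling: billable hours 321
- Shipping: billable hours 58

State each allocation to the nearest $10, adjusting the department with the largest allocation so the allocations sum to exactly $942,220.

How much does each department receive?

Sum of billable hours: 5,052.
Unrounded shares: Assembly 669/5,052 × $942,220 = 124,771.41; Receiving 2,006/5,052 × $942,220 = 374,127.74; Maintenance 1,998/5,052 × $942,220 = 372,635.70; Tooling 321/5,052 × $942,220 = 59,867.90; Shipping 58/5,052 × $942,220 = 10,817.25.
Rounded to nearest $10: Assembly $124,770; Receiving $374,130; Maintenance $372,640; Tooling $59,870; Shipping $10,820. Sum = $942,230.
Difference $942,220 − $942,230 = −$10 applied to largest allocation (Receiving): Receiving becomes $374,120.

Assembly: $124,770 · Receiving: $374,120 · Maintenance: $372,640 · Tooling: $59,870 · Shipping: $10,820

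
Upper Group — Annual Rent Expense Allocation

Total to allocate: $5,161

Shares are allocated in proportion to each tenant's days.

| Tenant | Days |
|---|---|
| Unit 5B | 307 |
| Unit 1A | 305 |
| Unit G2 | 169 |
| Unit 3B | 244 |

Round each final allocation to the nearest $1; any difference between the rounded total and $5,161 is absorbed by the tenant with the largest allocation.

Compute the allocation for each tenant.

Combined days = 1,025.
Unrounded shares: Unit 5B 307/1,025 × $5,161 = 1,545.78; Unit 1A 305/1,025 × $5,161 = 1,535.71; Unit G2 169/1,025 × $5,161 = 850.94; Unit 3B 244/1,025 × $5,161 = 1,228.57.
At nearest $1: Unit 5B $1,546; Unit 1A $1,536; Unit G2 $851; Unit 3B $1,229. Sum = $5,162.
Difference $5,161 − $5,162 = −$1 applied to largest allocation (Unit 5B): Unit 5B becomes $1,545.

Unit 5B: $1,545 | Unit 1A: $1,536 | Unit G2: $851 | Unit 3B: $1,229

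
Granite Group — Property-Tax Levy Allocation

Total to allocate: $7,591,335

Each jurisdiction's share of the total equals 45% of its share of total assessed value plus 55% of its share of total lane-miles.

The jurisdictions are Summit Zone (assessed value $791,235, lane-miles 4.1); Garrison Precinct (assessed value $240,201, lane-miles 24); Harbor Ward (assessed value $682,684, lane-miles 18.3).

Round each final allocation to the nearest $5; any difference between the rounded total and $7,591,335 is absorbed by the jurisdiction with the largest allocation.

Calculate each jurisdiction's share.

Assessed value total 1,714,120; lane-miles total 46.4.
Combined weights (45% assessed value + 55% lane-miles): Summit Zone 0.2563; Garrison Precinct 0.3475; Harbor Ward 0.3961.
Proportional shares: Summit Zone 1,945,798.88; Garrison Precinct 2,638,304.84; Harbor Ward 3,007,231.28.
After rounding ($5): Summit Zone $1,945,800; Garrison Precinct $2,638,305; Harbor Ward $3,007,230. Sum = $7,591,335.
Sum already equals the total — no adjustment.

Summit Zone: $1,945,800; Garrison Precinct: $2,638,305; Harbor Ward: $3,007,230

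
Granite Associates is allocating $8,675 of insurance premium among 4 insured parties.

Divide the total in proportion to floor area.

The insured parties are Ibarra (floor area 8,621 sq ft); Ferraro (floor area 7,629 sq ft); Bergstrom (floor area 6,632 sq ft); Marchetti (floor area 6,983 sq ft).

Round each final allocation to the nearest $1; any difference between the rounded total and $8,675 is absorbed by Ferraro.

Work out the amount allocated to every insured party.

Ibarra: $2,504 | Ferraro: $2,217 | Bergstrom: $1,926 | Marchetti: $2,028

Total floor area = 29,865.
Pro-rata amounts: Ibarra 8,621/29,865 × $8,675 = 2,504.17; Ferraro 7,629/29,865 × $8,675 = 2,216.02; Bergstrom 6,632/29,865 × $8,675 = 1,926.42; Marchetti 6,983/29,865 × $8,675 = 2,028.38.
At nearest $1: Ibarra $2,504; Ferraro $2,216; Bergstrom $1,926; Marchetti $2,028. Sum = $8,674.
Difference $8,675 − $8,674 = +$1 applied to Ferraro: Ferraro becomes $2,217.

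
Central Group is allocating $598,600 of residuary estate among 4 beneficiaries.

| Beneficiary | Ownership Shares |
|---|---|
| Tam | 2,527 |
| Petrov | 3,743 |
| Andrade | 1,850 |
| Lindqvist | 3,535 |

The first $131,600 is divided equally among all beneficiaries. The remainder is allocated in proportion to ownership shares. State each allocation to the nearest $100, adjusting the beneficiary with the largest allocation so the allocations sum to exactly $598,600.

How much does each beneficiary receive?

Equal tier: $131,600 ÷ 4 = $32,900 apiece.
Remainder $467,000 by ownership shares (total 11,655): Tam 101,253.45 → $101,300; Petrov 149,976.92 → $150,000; Andrade 74,126.98 → $74,100; Lindqvist 141,642.64 → $141,600.
Totals: Tam $32,900 + $101,300 = $134,200; Petrov $32,900 + $150,000 = $182,900; Andrade $32,900 + $74,100 = $107,000; Lindqvist $32,900 + $141,600 = $174,500.

Tam: $134,200 · Petrov: $182,900 · Andrade: $107,000 · Lindqvist: $174,500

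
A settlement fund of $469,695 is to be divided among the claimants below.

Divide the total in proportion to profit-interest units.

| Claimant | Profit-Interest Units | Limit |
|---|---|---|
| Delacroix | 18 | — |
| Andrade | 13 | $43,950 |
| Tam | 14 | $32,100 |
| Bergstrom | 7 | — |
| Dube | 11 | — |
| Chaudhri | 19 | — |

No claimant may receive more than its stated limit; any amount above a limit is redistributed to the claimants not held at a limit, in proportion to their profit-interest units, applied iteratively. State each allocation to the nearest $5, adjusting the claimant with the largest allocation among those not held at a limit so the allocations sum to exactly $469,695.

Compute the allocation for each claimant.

Delacroix: $128,830; Andrade: $43,950; Tam: $32,100; Bergstrom: $50,100; Dube: $78,730; Chaudhri: $135,985

Total profit-interest units = 82.
Unconstrained shares: Delacroix 103,103.78; Andrade 74,463.84; Tam 80,191.83; Bergstrom 40,095.91; Dube 63,007.87; Chaudhri 108,831.77.
Held at cap: Andrade ($43,950), Tam ($32,100); remaining pool $393,645 reallocated over remaining profit-interest units 55.
Remaining shares: Delacroix 128,829.27 → $128,830; Bergstrom 50,100.27 → $50,100; Dube 78,729.00 → $78,730; Chaudhri 135,986.45 → $135,985.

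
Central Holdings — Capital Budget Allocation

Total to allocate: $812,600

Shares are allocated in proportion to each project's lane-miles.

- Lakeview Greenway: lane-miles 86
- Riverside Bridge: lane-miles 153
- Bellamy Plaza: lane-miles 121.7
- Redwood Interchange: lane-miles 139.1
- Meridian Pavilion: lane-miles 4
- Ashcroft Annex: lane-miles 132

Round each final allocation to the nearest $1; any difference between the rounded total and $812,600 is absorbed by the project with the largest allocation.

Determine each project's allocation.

Lakeview Greenway: $109,914 · Riverside Bridge: $195,546 · Bellamy Plaza: $155,542 · Redwood Interchange: $177,780 · Meridian Pavilion: $5,112 · Ashcroft Annex: $168,706

Lane-miles total: 635.8.
Proportional shares: Lakeview Greenway 86/635.8 × $812,600 = 109,914.44; Riverside Bridge 153/635.8 × $812,600 = 195,545.45; Bellamy Plaza 121.7/635.8 × $812,600 = 155,541.71; Redwood Interchange 139.1/635.8 × $812,600 = 177,780.21; Meridian Pavilion 4/635.8 × $812,600 = 5,112.30; Ashcroft Annex 132/635.8 × $812,600 = 168,705.88.
At nearest $1: Lakeview Greenway $109,914; Riverside Bridge $195,545; Bellamy Plaza $155,542; Redwood Interchange $177,780; Meridian Pavilion $5,112; Ashcroft Annex $168,706. Sum = $812,599.
Difference $812,600 − $812,599 = +$1 applied to largest allocation (Riverside Bridge): Riverside Bridge becomes $195,546.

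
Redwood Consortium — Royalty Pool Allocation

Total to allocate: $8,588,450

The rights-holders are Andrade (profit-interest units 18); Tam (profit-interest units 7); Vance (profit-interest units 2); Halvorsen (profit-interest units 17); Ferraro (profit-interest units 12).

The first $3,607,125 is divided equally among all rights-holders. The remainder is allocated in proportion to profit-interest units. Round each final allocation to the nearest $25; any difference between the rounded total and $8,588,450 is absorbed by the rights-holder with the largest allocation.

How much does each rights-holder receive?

Andrade: $2,322,550 | Tam: $1,344,100 | Vance: $899,325 | Halvorsen: $2,233,625 | Ferraro: $1,788,850

Equal tier: $3,607,125 ÷ 5 = $721,425 apiece.
Remainder $4,981,325 by profit-interest units (total 56): Andrade 1,601,140.18 → $1,601,150; Tam 622,665.62 → $622,675; Vance 177,904.46 → $177,900; Halvorsen 1,512,187.95 → $1,512,200; Ferraro 1,067,426.79 → $1,067,425.
Rounding difference −$25 on remainder applied to Andrade.
Totals: Andrade $721,425 + $1,601,125 = $2,322,550; Tam $721,425 + $622,675 = $1,344,100; Vance $721,425 + $177,900 = $899,325; Halvorsen $721,425 + $1,512,200 = $2,233,625; Ferraro $721,425 + $1,067,425 = $1,788,850.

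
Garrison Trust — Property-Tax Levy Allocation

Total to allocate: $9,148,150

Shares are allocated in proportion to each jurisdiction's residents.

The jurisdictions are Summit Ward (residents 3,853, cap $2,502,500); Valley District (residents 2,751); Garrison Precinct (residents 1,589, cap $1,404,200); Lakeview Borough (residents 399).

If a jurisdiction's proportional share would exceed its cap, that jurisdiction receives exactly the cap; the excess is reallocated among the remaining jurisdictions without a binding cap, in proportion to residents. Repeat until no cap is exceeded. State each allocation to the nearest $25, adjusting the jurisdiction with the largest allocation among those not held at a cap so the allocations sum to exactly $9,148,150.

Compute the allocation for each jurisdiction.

Summit Ward: $2,502,500 · Valley District: $4,577,525 · Garrison Precinct: $1,404,200 · Lakeview Borough: $663,925

Sum of residents: 8,592.
Pro-rata shares before constraints: Summit Ward 4,102,400.13; Valley District 2,929,068.98; Garrison Precinct 1,691,854.09; Lakeview Borough 424,826.80.
Held at cap: Summit Ward ($2,502,500), Garrison Precinct ($1,404,200); balance $5,241,450 reallocated over remaining residents 3,150.
Remaining shares: Valley District 4,577,533.00 → $4,577,525; Lakeview Borough 663,917.00 → $663,925.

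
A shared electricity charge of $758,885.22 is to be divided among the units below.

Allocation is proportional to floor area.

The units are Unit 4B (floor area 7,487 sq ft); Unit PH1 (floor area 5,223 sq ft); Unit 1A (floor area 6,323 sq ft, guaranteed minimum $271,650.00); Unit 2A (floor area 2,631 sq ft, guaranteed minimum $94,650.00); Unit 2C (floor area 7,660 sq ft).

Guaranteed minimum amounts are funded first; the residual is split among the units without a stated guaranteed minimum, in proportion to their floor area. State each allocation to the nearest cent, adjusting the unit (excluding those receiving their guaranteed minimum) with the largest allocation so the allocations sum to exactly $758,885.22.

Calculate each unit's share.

Unit 4B: $144,294.82 · Unit PH1: $100,661.39 · Unit 1A: $271,650.00 · Unit 2A: $94,650.00 · Unit 2C: $147,629.01

Minimums first: Unit 1A $271,650.00; Unit 2A $94,650.00. Remaining pool $392,585.22.
Remaining pool split over remaining floor area 20,370: Unit 4B 144,294.8229 → $144,294.82; Unit PH1 100,661.3944 → $100,661.39; Unit 2C 147,629.0027 → $147,629.00.
Rounding difference +$0.01 applied to Unit 2C → $147,629.01.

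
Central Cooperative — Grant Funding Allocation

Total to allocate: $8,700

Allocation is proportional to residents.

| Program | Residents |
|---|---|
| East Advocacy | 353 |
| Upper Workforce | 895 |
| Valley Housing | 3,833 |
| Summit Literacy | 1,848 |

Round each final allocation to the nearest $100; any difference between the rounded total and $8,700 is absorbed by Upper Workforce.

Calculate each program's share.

East Advocacy: $400 · Upper Workforce: $1,200 · Valley Housing: $4,800 · Summit Literacy: $2,300

Sum of residents: 6,929.
Raw shares: East Advocacy 353/6,929 × $8,700 = 443.22; Upper Workforce 895/6,929 × $8,700 = 1,123.76; Valley Housing 3,833/6,929 × $8,700 = 4,812.69; Summit Literacy 1,848/6,929 × $8,700 = 2,320.33.
Rounded to nearest $100: East Advocacy $400; Upper Workforce $1,100; Valley Housing $4,800; Summit Literacy $2,300. Sum = $8,600.
Difference $8,700 − $8,600 = +$100 applied to Upper Workforce: Upper Workforce becomes $1,200.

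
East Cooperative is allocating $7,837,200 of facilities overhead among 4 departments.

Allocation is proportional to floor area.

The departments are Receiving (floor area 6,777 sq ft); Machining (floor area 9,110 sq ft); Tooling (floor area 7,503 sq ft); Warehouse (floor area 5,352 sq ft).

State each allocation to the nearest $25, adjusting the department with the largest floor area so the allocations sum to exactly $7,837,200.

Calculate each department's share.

Combined floor area = 6,777 + 9,110 + 7,503 + 5,352 = 28,742.
Pro-rata amounts: Receiving 1,847,912.62; Machining 2,484,061.37; Tooling 2,045,874.04; Warehouse 1,459,351.97.
At nearest $25: Receiving $1,847,925; Machining $2,484,050; Tooling $2,045,875; Warehouse $1,459,350. Sum = $7,837,200.
Sum already equals the total — no adjustment.

Receiving: $1,847,925 | Machining: $2,484,050 | Tooling: $2,045,875 | Warehouse: $1,459,350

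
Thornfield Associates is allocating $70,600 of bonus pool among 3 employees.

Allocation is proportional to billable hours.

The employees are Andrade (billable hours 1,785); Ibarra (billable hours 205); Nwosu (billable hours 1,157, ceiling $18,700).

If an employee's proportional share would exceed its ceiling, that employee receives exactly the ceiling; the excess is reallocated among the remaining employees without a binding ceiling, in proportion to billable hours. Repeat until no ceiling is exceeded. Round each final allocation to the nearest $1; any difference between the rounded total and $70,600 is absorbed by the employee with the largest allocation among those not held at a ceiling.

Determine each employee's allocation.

Andrade: $46,554 | Ibarra: $5,346 | Nwosu: $18,700

Total billable hours = 3,147.
Proportional shares (ignoring caps): Andrade 40,044.80; Ibarra 4,598.98; Nwosu 25,956.21.
Held at cap: Nwosu ($18,700); balance $51,900 reallocated over remaining billable hours 1,990.
Remaining shares: Andrade 46,553.52 → $46,554; Ibarra 5,346.48 → $5,346.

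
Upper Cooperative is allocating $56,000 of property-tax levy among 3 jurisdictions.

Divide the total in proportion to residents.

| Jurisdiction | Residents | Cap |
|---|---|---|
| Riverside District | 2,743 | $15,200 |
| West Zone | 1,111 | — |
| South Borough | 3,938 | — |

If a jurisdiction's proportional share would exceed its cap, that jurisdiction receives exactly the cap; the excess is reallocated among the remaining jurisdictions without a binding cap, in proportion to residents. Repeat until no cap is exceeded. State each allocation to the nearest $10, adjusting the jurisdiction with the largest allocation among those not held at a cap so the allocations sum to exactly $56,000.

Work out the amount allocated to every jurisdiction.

Sum of residents: 7,792.
Pro-rata shares before constraints: Riverside District 19,713.55; West Zone 7,984.60; South Borough 28,301.85.
Held at cap: Riverside District ($15,200); residual $40,800 reallocated over remaining residents 5,049.
Shares after redistribution: West Zone 8,977.78 → $8,980; South Borough 31,822.22 → $31,820.

Riverside District: $15,200; West Zone: $8,980; South Borough: $31,820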